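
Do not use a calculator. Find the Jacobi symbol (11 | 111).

-1

Reciprocity: 11 ≡ 3 and 111 ≡ 3 (mod 4), so (11/111) = −(111/11).
Reduce top mod 11: now compute (1/11).
Reached (1/11) = 1. Collecting the sign flips along the way, the symbol is -1.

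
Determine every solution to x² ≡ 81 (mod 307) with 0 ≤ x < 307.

Since 307 ≡ 3 (mod 4), a square root of 81 is 81^((307+1)/4) = 81^77 mod 307.
Repeated squaring: 81^2≡114, 81^4≡102, 81^8≡273, 81^16≡235, 81^32≡272, 81^64≡304 (mod 307).
81^77 = 81^(64+8+4+1) ≡ 9 (mod 307).
Check: 9² = 81 ≡ 81 (mod 307). The two roots are 9 and 298.

9, 298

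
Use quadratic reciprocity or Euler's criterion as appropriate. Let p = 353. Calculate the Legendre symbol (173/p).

Euler's criterion: (173/353) ≡ 173^176 (mod 353).
173^2 ≡ 277 (mod 353)
173^4 ≡ 128 (mod 353)
173^8 ≡ 146 (mod 353)
173^16 ≡ 136 (mod 353)
173^32 ≡ 140 (mod 353)
173^64 ≡ 185 (mod 353)
173^128 ≡ 337 (mod 353)
173^176 = 173^(128+32+16) ≡ 352 (mod 353).
Result is 352 ≡ −1, so (173/353) = −1.

-1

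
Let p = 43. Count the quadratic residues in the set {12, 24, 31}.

(12/43) = -1 → non-residue.
(24/43) = +1 → QR.
(31/43) = +1 → QR.
Total quadratic residues among the 3: 2.

2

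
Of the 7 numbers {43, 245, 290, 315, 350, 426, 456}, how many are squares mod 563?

(43/563) = -1 → non-residue.
(245/563) = -1 → non-residue.
(290/563) = -1 → non-residue.
(315/563) = -1 → non-residue.
(350/563) = -1 → non-residue.
(426/563) = -1 → non-residue.
(456/563) = -1 → non-residue.
Total quadratic residues among the 7: 0.

0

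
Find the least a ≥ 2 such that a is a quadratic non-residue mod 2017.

(2/2017) = +1, so 2 is a residue.
(3/2017) = +1, so 3 is a residue.
(4/2017) = +1, so 4 is a residue.
(5/2017) = −1, so 5 is the smallest positive non-residue mod 2017.

5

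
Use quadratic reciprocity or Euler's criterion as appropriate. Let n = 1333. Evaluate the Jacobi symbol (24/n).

-1

Pull out 2^3: since 1333 ≡ 5 (mod 8), (2/1333) = -1, so (2/1333)^3 = -1.
Reciprocity: 3 ≡ 3 and 1333 ≡ 1 (mod 4), so (3/1333) = +(1333/3).
Reduce top mod 3: now compute (1/3).
Reached (1/3) = 1. Collecting the sign flips along the way, the symbol is -1.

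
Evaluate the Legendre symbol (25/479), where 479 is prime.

1

Reciprocity: 25 ≡ 1 and 479 ≡ 3 (mod 4), so (25/479) = +(479/25).
Reduce top mod 25: now compute (4/25).
Pull out 2^2: since 25 ≡ 1 (mod 8), (2/25) = +1, so (2/25)^2 = +1.
Reached (1/25) = 1. Collecting the sign flips along the way, the symbol is +1.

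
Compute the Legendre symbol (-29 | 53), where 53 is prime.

1

Euler's criterion: (-29/53) ≡ 24^26 (mod 53).
24^2 ≡ 46 (mod 53)
24^4 ≡ 49 (mod 53)
24^8 ≡ 16 (mod 53)
24^16 ≡ 44 (mod 53)
24^26 = 24^(16+8+2) ≡ 1 (mod 53).
Result is 1, so (-29/53) = 1.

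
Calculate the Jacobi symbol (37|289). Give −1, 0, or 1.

Reciprocity: 37 ≡ 1 and 289 ≡ 1 (mod 4), so (37/289) = +(289/37).
Reduce top mod 37: now compute (30/37).
Pull out 2: since 37 ≡ 5 (mod 8), (2/37) = -1.
Reciprocity: 15 ≡ 3 and 37 ≡ 1 (mod 4), so (15/37) = +(37/15).
Reduce top mod 15: now compute (7/15).
Reciprocity: 7 ≡ 3 and 15 ≡ 3 (mod 4), so (7/15) = −(15/7).
Reduce top mod 7: now compute (1/7).
Reached (1/7) = 1. Collecting the sign flips along the way, the symbol is +1.

1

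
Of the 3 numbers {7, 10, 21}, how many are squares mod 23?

0

(7/23) = -1 → non-residue.
(10/23) = -1 → non-residue.
(21/23) = -1 → non-residue.
Total quadratic residues among the 3: 0.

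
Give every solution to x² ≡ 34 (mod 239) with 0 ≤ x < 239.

89, 150

Since 239 ≡ 3 (mod 4), a square root of 34 is 34^((239+1)/4) = 34^60 mod 239.
Repeated squaring: 34^2≡200, 34^4≡87, 34^8≡160, 34^16≡27, 34^32≡12 (mod 239).
34^60 = 34^(32+16+8+4) ≡ 150 (mod 239).
Check: 150² = 22500 ≡ 34 (mod 239). The two roots are 89 and 150.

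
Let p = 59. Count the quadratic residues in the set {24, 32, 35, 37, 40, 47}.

(24/59) = -1 → non-residue.
(32/59) = -1 → non-residue.
(35/59) = +1 → QR.
(37/59) = -1 → non-residue.
(40/59) = -1 → non-residue.
(47/59) = -1 → non-residue.
Total quadratic residues among the 6: 1.

1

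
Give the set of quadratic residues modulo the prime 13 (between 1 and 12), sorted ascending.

Square k = 1,…,6 (k and 13−k give the same square):
1²=1, 2²=4, 3²=9, 4²≡3, 5²≡12, 6²≡10 (mod 13).
So the quadratic residues mod 13 are {1, 3, 4, 9, 10, 12}.

1, 3, 4, 9, 10, 12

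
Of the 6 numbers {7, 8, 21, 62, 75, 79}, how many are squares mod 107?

3

(7/107) = -1 → non-residue.
(8/107) = -1 → non-residue.
(21/107) = -1 → non-residue.
(62/107) = +1 → QR.
(75/107) = +1 → QR.
(79/107) = +1 → QR.
Total quadratic residues among the 6: 3.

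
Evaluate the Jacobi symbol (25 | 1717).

Reciprocity: 25 ≡ 1 and 1717 ≡ 1 (mod 4), so (25/1717) = +(1717/25).
Reduce top mod 25: now compute (17/25).
Reciprocity: 17 ≡ 1 and 25 ≡ 1 (mod 4), so (17/25) = +(25/17).
Reduce top mod 17: now compute (8/17).
Pull out 2^3: since 17 ≡ 1 (mod 8), (2/17) = +1, so (2/17)^3 = +1.
Reached (1/17) = 1. Collecting the sign flips along the way, the symbol is +1.

1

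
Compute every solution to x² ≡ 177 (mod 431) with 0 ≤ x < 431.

120, 311

Since 431 ≡ 3 (mod 4), a square root of 177 is 177^((431+1)/4) = 177^108 mod 431.
Repeated squaring: 177^2≡297, 177^4≡285, 177^8≡197, 177^16≡19, 177^32≡361, 177^64≡159 (mod 431).
177^108 = 177^(64+32+8+4) ≡ 120 (mod 431).
Check: 120² = 14400 ≡ 177 (mod 431). The two roots are 120 and 311.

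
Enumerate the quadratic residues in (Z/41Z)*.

Square k = 1,…,20 (k and 41−k give the same square):
1²=1, 2²=4, 3²=9, 4²=16, 5²=25, 6²=36, 7²≡8, 8²≡23, 9²≡40, 10²≡18, 11²≡39, 12²≡21, 13²≡5, 14²≡32, 15²≡20, 16²≡10, 17²≡2, 18²≡37, 19²≡33, 20²≡31 (mod 41).
So the quadratic residues mod 41 are {1, 2, 4, 5, 8, 9, 10, 16, 18, 20, 21, 23, 25, 31, 32, 33, 36, 37, 39, 40}.

1,2,4,5,8,9,10,16,18,20,21,23,25,31,32,33,36,37,39,40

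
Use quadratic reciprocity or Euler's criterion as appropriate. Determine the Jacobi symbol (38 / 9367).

0

Pull out 2: since 9367 ≡ 7 (mod 8), (2/9367) = +1.
Reciprocity: 19 ≡ 3 and 9367 ≡ 3 (mod 4), so (19/9367) = −(9367/19).
Reduce top mod 19: now compute (0/19).
Top reduces to 0: gcd > 1, so the symbol is 0.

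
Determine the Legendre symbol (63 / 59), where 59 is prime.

Euler's criterion: (63/59) ≡ 4^29 (mod 59).
4^2 ≡ 16 (mod 59)
4^4 ≡ 20 (mod 59)
4^8 ≡ 46 (mod 59)
4^16 ≡ 51 (mod 59)
4^29 = 4^(16+8+4+1) ≡ 1 (mod 59).
Result is 1, so (63/59) = 1.

1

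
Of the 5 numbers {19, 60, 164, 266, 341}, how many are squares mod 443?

2

(19/443) = -1 → non-residue.
(60/443) = -1 → non-residue.
(164/443) = +1 → QR.
(266/443) = -1 → non-residue.
(341/443) = +1 → QR.
Total quadratic residues among the 5: 2.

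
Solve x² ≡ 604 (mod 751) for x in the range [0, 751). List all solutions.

Since 751 ≡ 3 (mod 4), a square root of 604 is 604^((751+1)/4) = 604^188 mod 751.
Repeated squaring: 604^2≡581, 604^4≡362, 604^8≡370, 604^16≡218, 604^32≡211, 604^64≡212, 604^128≡635 (mod 751).
604^188 = 604^(128+32+16+8+4) ≡ 264 (mod 751).
Check: 264² = 69696 ≡ 604 (mod 751). The two roots are 264 and 487.

264, 487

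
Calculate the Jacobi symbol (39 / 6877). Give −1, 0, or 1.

Reciprocity: 39 ≡ 3 and 6877 ≡ 1 (mod 4), so (39/6877) = +(6877/39).
Reduce top mod 39: now compute (13/39).
Reciprocity: 13 ≡ 1 and 39 ≡ 3 (mod 4), so (13/39) = +(39/13).
Reduce top mod 13: now compute (0/13).
Top reduces to 0: gcd > 1, so the symbol is 0.

0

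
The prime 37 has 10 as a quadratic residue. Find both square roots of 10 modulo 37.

11, 26

37 ≡ 1 (mod 4), so we find a root by search.
Trying successive values, 11² = 121 ≡ 10 (mod 37). The other root is 37 − 11 = 26.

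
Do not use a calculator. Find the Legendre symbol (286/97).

First reduce: 286 ≡ 92 (mod 97).
Pull out 2^2: since 97 ≡ 1 (mod 8), (2/97) = +1, so (2/97)^2 = +1.
Reciprocity: 23 ≡ 3 and 97 ≡ 1 (mod 4), so (23/97) = +(97/23).
Reduce top mod 23: now compute (5/23).
Reciprocity: 5 ≡ 1 and 23 ≡ 3 (mod 4), so (5/23) = +(23/5).
Reduce top mod 5: now compute (3/5).
Reciprocity: 3 ≡ 3 and 5 ≡ 1 (mod 4), so (3/5) = +(5/3).
Reduce top mod 3: now compute (2/3).
Pull out 2: since 3 ≡ 3 (mod 8), (2/3) = -1.
Reached (1/3) = 1. Collecting the sign flips along the way, the symbol is -1.

-1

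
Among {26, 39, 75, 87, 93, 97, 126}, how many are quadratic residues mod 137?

(26/137) = -1 → non-residue.
(39/137) = +1 → QR.
(75/137) = -1 → non-residue.
(87/137) = +1 → QR.
(93/137) = +1 → QR.
(97/137) = -1 → non-residue.
(126/137) = +1 → QR.
Total quadratic residues among the 7: 4.

4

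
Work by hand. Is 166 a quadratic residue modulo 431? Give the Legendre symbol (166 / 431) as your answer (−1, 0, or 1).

-1

Pull out 2: since 431 ≡ 7 (mod 8), (2/431) = +1.
Reciprocity: 83 ≡ 3 and 431 ≡ 3 (mod 4), so (83/431) = −(431/83).
Reduce top mod 83: now compute (16/83).
Pull out 2^4: since 83 ≡ 3 (mod 8), (2/83) = -1, so (2/83)^4 = +1.
Reached (1/83) = 1. Collecting the sign flips along the way, the symbol is -1.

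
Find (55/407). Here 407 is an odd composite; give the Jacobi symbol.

Reciprocity: 55 ≡ 3 and 407 ≡ 3 (mod 4), so (55/407) = −(407/55).
Reduce top mod 55: now compute (22/55).
Pull out 2: since 55 ≡ 7 (mod 8), (2/55) = +1.
Reciprocity: 11 ≡ 3 and 55 ≡ 3 (mod 4), so (11/55) = −(55/11).
Reduce top mod 11: now compute (0/11).
Top reduces to 0: gcd > 1, so the symbol is 0.

0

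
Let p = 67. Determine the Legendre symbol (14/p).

1

Euler's criterion: (14/67) ≡ 14^33 (mod 67).
14^2 ≡ 62 (mod 67)
14^4 ≡ 25 (mod 67)
14^8 ≡ 22 (mod 67)
14^16 ≡ 15 (mod 67)
14^32 ≡ 24 (mod 67)
14^33 = 14^(32+1) ≡ 1 (mod 67).
Result is 1, so (14/67) = 1.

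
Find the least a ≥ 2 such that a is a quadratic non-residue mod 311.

11

(2/311) = +1, so 2 is a residue.
(3/311) = +1, so 3 is a residue.
(4/311) = +1, so 4 is a residue.
(5/311) = +1, so 5 is a residue.
(6/311) = +1, so 6 is a residue.
(7/311) = +1, so 7 is a residue.
(8/311) = +1, so 8 is a residue.
(9/311) = +1, so 9 is a residue.
(10/311) = +1, so 10 is a residue.
(11/311) = −1, so 11 is the smallest positive non-residue mod 311.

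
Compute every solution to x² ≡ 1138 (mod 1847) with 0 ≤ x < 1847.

679, 1168

Since 1847 ≡ 3 (mod 4), a square root of 1138 is 1138^((1847+1)/4) = 1138^462 mod 1847.
Repeated squaring: 1138^2≡297, 1138^4≡1400, 1138^8≡333, 1138^16≡69, 1138^32≡1067, 1138^64≡737, 1138^128≡151, 1138^256≡637 (mod 1847).
1138^462 = 1138^(256+128+64+8+4+2) ≡ 679 (mod 1847).
Check: 679² = 461041 ≡ 1138 (mod 1847). The two roots are 679 and 1168.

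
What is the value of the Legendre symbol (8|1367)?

Pull out 2^3: since 1367 ≡ 7 (mod 8), (2/1367) = +1, so (2/1367)^3 = +1.
Reached (1/1367) = 1. Collecting the sign flips along the way, the symbol is +1.

1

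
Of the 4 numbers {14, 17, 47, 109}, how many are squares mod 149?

(14/149) = -1 → non-residue.
(17/149) = +1 → QR.
(47/149) = +1 → QR.
(109/149) = -1 → non-residue.
Total quadratic residues among the 4: 2.

2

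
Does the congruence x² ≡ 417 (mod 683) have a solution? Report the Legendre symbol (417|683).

-1

Reciprocity: 417 ≡ 1 and 683 ≡ 3 (mod 4), so (417/683) = +(683/417).
Reduce top mod 417: now compute (266/417).
Pull out 2: since 417 ≡ 1 (mod 8), (2/417) = +1.
Reciprocity: 133 ≡ 1 and 417 ≡ 1 (mod 4), so (133/417) = +(417/133).
Reduce top mod 133: now compute (18/133).
Pull out 2: since 133 ≡ 5 (mod 8), (2/133) = -1.
Reciprocity: 9 ≡ 1 and 133 ≡ 1 (mod 4), so (9/133) = +(133/9).
Reduce top mod 9: now compute (7/9).
Reciprocity: 7 ≡ 3 and 9 ≡ 1 (mod 4), so (7/9) = +(9/7).
Reduce top mod 7: now compute (2/7).
Pull out 2: since 7 ≡ 7 (mod 8), (2/7) = +1.
Reached (1/7) = 1. Collecting the sign flips along the way, the symbol is -1.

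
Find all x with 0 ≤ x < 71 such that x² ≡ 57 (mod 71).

25, 46

Since 71 ≡ 3 (mod 4), a square root of 57 is 57^((71+1)/4) = 57^18 mod 71.
Repeated squaring: 57^2≡54, 57^4≡5, 57^8≡25, 57^16≡57 (mod 71).
57^18 = 57^(16+2) ≡ 25 (mod 71).
Check: 25² = 625 ≡ 57 (mod 71). The two roots are 25 and 46.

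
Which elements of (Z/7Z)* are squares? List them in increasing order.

Square k = 1,…,3 (k and 7−k give the same square):
1²=1, 2²=4, 3²≡2 (mod 7).
So the quadratic residues mod 7 are {1, 2, 4}.

1, 2, 4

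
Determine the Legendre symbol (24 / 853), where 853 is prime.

Euler's criterion: (24/853) ≡ 24^426 (mod 853).
24^2 ≡ 576 (mod 853)
24^4 ≡ 812 (mod 853)
24^8 ≡ 828 (mod 853)
24^16 ≡ 625 (mod 853)
24^32 ≡ 804 (mod 853)
24^64 ≡ 695 (mod 853)
24^128 ≡ 227 (mod 853)
24^256 ≡ 349 (mod 853)
24^426 = 24^(256+128+32+8+2) ≡ 852 (mod 853).
Result is 852 ≡ −1, so (24/853) = −1.

-1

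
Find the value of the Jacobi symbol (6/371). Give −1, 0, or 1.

-1

Pull out 2: since 371 ≡ 3 (mod 8), (2/371) = -1.
Reciprocity: 3 ≡ 3 and 371 ≡ 3 (mod 4), so (3/371) = −(371/3).
Reduce top mod 3: now compute (2/3).
Pull out 2: since 3 ≡ 3 (mod 8), (2/3) = -1.
Reached (1/3) = 1. Collecting the sign flips along the way, the symbol is -1.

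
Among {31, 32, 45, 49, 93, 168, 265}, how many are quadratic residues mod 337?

4

(31/337) = -1 → non-residue.
(32/337) = +1 → QR.
(45/337) = -1 → non-residue.
(49/337) = +1 → QR.
(93/337) = -1 → non-residue.
(168/337) = +1 → QR.
(265/337) = +1 → QR.
Total quadratic residues among the 7: 4.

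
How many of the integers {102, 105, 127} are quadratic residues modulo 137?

1

(102/137) = -1 → non-residue.
(105/137) = +1 → QR.
(127/137) = -1 → non-residue.
Total quadratic residues among the 3: 1.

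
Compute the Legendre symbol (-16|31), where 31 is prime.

Euler's criterion: (-16/31) ≡ 15^15 (mod 31).
15^2 ≡ 8 (mod 31)
15^4 ≡ 2 (mod 31)
15^8 ≡ 4 (mod 31)
15^15 = 15^(8+4+2+1) ≡ 30 (mod 31).
Result is 30 ≡ −1, so (-16/31) = −1.

-1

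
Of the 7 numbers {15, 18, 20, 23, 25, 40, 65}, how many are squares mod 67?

(15/67) = +1 → QR.
(18/67) = -1 → non-residue.
(20/67) = -1 → non-residue.
(23/67) = +1 → QR.
(25/67) = +1 → QR.
(40/67) = +1 → QR.
(65/67) = +1 → QR.
Total quadratic residues among the 7: 5.

5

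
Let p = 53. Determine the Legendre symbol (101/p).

-1

Euler's criterion: (101/53) ≡ 48^26 (mod 53).
48^2 ≡ 25 (mod 53)
48^4 ≡ 42 (mod 53)
48^8 ≡ 15 (mod 53)
48^16 ≡ 13 (mod 53)
48^26 = 48^(16+8+2) ≡ 52 (mod 53).
Result is 52 ≡ −1, so (101/53) = −1.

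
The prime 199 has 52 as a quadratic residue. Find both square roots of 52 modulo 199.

98, 101

Since 199 ≡ 3 (mod 4), a square root of 52 is 52^((199+1)/4) = 52^50 mod 199.
Repeated squaring: 52^2≡117, 52^4≡157, 52^8≡172, 52^16≡132, 52^32≡111 (mod 199).
52^50 = 52^(32+16+2) ≡ 98 (mod 199).
Check: 98² = 9604 ≡ 52 (mod 199). The two roots are 98 and 101.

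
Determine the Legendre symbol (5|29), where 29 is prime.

Euler's criterion: (5/29) ≡ 5^14 (mod 29).
5^2 ≡ 25 (mod 29)
5^4 ≡ 16 (mod 29)
5^8 ≡ 24 (mod 29)
5^14 = 5^(8+4+2) ≡ 1 (mod 29).
Result is 1, so (5/29) = 1.

1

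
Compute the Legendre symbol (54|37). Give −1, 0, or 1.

-1

First reduce: 54 ≡ 17 (mod 37).
Reciprocity: 17 ≡ 1 and 37 ≡ 1 (mod 4), so (17/37) = +(37/17).
Reduce top mod 17: now compute (3/17).
Reciprocity: 3 ≡ 3 and 17 ≡ 1 (mod 4), so (3/17) = +(17/3).
Reduce top mod 3: now compute (2/3).
Pull out 2: since 3 ≡ 3 (mod 8), (2/3) = -1.
Reached (1/3) = 1. Collecting the sign flips along the way, the symbol is -1.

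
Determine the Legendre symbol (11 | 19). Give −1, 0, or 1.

1

Reciprocity: 11 ≡ 3 and 19 ≡ 3 (mod 4), so (11/19) = −(19/11).
Reduce top mod 11: now compute (8/11).
Pull out 2^3: since 11 ≡ 3 (mod 8), (2/11) = -1, so (2/11)^3 = -1.
Reached (1/11) = 1. Collecting the sign flips along the way, the symbol is +1.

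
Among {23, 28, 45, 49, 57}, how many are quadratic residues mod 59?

4

(23/59) = -1 → non-residue.
(28/59) = +1 → QR.
(45/59) = +1 → QR.
(49/59) = +1 → QR.
(57/59) = +1 → QR.
Total quadratic residues among the 5: 4.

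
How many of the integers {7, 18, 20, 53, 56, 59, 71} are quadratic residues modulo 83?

(7/83) = +1 → QR.
(18/83) = -1 → non-residue.
(20/83) = -1 → non-residue.
(53/83) = -1 → non-residue.
(56/83) = -1 → non-residue.
(59/83) = +1 → QR.
(71/83) = -1 → non-residue.
Total quadratic residues among the 7: 2.

2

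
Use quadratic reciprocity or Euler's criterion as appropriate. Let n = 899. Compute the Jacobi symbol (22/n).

Pull out 2: since 899 ≡ 3 (mod 8), (2/899) = -1.
Reciprocity: 11 ≡ 3 and 899 ≡ 3 (mod 4), so (11/899) = −(899/11).
Reduce top mod 11: now compute (8/11).
Pull out 2^3: since 11 ≡ 3 (mod 8), (2/11) = -1, so (2/11)^3 = -1.
Reached (1/11) = 1. Collecting the sign flips along the way, the symbol is -1.

-1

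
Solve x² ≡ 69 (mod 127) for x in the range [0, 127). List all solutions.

Since 127 ≡ 3 (mod 4), a square root of 69 is 69^((127+1)/4) = 69^32 mod 127.
Repeated squaring: 69^2≡62, 69^4≡34, 69^8≡13, 69^16≡42, 69^32≡113 (mod 127).
69^32 = 69^(32) ≡ 113 (mod 127).
Check: 113² = 12769 ≡ 69 (mod 127). The two roots are 14 and 113.

14, 113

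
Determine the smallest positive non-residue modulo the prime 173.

(2/173) = −1, so 2 is the smallest positive non-residue mod 173.

2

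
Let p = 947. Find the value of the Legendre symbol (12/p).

1

Euler's criterion: (12/947) ≡ 12^473 (mod 947).
12^2 ≡ 144 (mod 947)
12^4 ≡ 849 (mod 947)
12^8 ≡ 134 (mod 947)
12^16 ≡ 910 (mod 947)
12^32 ≡ 422 (mod 947)
12^64 ≡ 48 (mod 947)
12^128 ≡ 410 (mod 947)
12^256 ≡ 481 (mod 947)
12^473 = 12^(256+128+64+16+8+1) ≡ 1 (mod 947).
Result is 1, so (12/947) = 1.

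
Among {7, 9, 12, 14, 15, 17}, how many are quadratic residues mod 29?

(7/29) = +1 → QR.
(9/29) = +1 → QR.
(12/29) = -1 → non-residue.
(14/29) = -1 → non-residue.
(15/29) = -1 → non-residue.
(17/29) = -1 → non-residue.
Total quadratic residues among the 6: 2.

2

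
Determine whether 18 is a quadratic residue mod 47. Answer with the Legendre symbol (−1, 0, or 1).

Pull out 2: since 47 ≡ 7 (mod 8), (2/47) = +1.
Reciprocity: 9 ≡ 1 and 47 ≡ 3 (mod 4), so (9/47) = +(47/9).
Reduce top mod 9: now compute (2/9).
Pull out 2: since 9 ≡ 1 (mod 8), (2/9) = +1.
Reached (1/9) = 1. Collecting the sign flips along the way, the symbol is +1.

1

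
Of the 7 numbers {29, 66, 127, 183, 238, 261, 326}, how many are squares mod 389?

4

(29/389) = -1 → non-residue.
(66/389) = +1 → QR.
(127/389) = +1 → QR.
(183/389) = +1 → QR.
(238/389) = -1 → non-residue.
(261/389) = -1 → non-residue.
(326/389) = +1 → QR.
Total quadratic residues among the 7: 4.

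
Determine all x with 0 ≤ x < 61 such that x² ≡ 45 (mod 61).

17, 44

61 ≡ 1 (mod 4), so we find a root by search.
Trying successive values, 17² = 289 ≡ 45 (mod 61). The other root is 61 − 17 = 44.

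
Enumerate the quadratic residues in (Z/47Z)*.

Square k = 1,…,23 (k and 47−k give the same square):
1²=1, 2²=4, 3²=9, 4²=16, 5²=25, 6²=36, 7²≡2, 8²≡17, 9²≡34, 10²≡6, 11²≡27, 12²≡3, 13²≡28, 14²≡8, 15²≡37, 16²≡21, 17²≡7, 18²≡42, 19²≡32, 20²≡24, 21²≡18, 22²≡14, 23²≡12 (mod 47).
So the quadratic residues mod 47 are {1, 2, 3, 4, 6, 7, 8, 9, 12, 14, 16, 17, 18, 21, 24, 25, 27, 28, 32, 34, 36, 37, 42}.

1, 2, 3, 4, 6, 7, 8, 9, 12, 14, 16, 17, 18, 21, 24, 25, 27, 28, 32, 34, 36, 37, 42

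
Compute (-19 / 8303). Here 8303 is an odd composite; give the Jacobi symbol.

0

First reduce: -19 ≡ 8284 (mod 8303).
Pull out 2^2: since 8303 ≡ 7 (mod 8), (2/8303) = +1, so (2/8303)^2 = +1.
Reciprocity: 2071 ≡ 3 and 8303 ≡ 3 (mod 4), so (2071/8303) = −(8303/2071).
Reduce top mod 2071: now compute (19/2071).
Reciprocity: 19 ≡ 3 and 2071 ≡ 3 (mod 4), so (19/2071) = −(2071/19).
Reduce top mod 19: now compute (0/19).
Top reduces to 0: gcd > 1, so the symbol is 0.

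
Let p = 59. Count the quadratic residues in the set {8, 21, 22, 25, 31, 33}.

(8/59) = -1 → non-residue.
(21/59) = +1 → QR.
(22/59) = +1 → QR.
(25/59) = +1 → QR.
(31/59) = -1 → non-residue.
(33/59) = -1 → non-residue.
Total quadratic residues among the 6: 3.

3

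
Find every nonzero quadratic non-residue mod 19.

Square k = 1,…,9 (k and 19−k give the same square):
1²=1, 2²=4, 3²=9, 4²=16, 5²≡6, 6²≡17, 7²≡11, 8²≡7, 9²≡5 (mod 19).
The residues are {1, 4, 5, 6, 7, 9, 11, 16, 17}; the non-residues are the remaining 9 nonzero classes.

2,3,8,10,12,13,14,15,18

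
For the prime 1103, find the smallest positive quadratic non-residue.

(2/1103) = +1, so 2 is a residue.
(3/1103) = +1, so 3 is a residue.
(4/1103) = +1, so 4 is a residue.
(5/1103) = −1, so 5 is the smallest positive non-residue mod 1103.

5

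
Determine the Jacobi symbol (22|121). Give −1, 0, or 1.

Pull out 2: since 121 ≡ 1 (mod 8), (2/121) = +1.
Reciprocity: 11 ≡ 3 and 121 ≡ 1 (mod 4), so (11/121) = +(121/11).
Reduce top mod 11: now compute (0/11).
Top reduces to 0: gcd > 1, so the symbol is 0.

0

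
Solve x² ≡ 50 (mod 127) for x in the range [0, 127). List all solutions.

Since 127 ≡ 3 (mod 4), a square root of 50 is 50^((127+1)/4) = 50^32 mod 127.
Repeated squaring: 50^2≡87, 50^4≡76, 50^8≡61, 50^16≡38, 50^32≡47 (mod 127).
50^32 = 50^(32) ≡ 47 (mod 127).
Check: 47² = 2209 ≡ 50 (mod 127). The two roots are 47 and 80.

47, 80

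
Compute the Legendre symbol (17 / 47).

1

Euler's criterion: (17/47) ≡ 17^23 (mod 47).
17^2 ≡ 7 (mod 47)
17^4 ≡ 2 (mod 47)
17^8 ≡ 4 (mod 47)
17^16 ≡ 16 (mod 47)
17^23 = 17^(16+4+2+1) ≡ 1 (mod 47).
Result is 1, so (17/47) = 1.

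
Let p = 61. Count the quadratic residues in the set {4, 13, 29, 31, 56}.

3

(4/61) = +1 → QR.
(13/61) = +1 → QR.
(29/61) = -1 → non-residue.
(31/61) = -1 → non-residue.
(56/61) = +1 → QR.
Total quadratic residues among the 5: 3.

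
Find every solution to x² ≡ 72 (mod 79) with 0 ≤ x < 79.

Since 79 ≡ 3 (mod 4), a square root of 72 is 72^((79+1)/4) = 72^20 mod 79.
Repeated squaring: 72^2≡49, 72^4≡31, 72^8≡13, 72^16≡11 (mod 79).
72^20 = 72^(16+4) ≡ 25 (mod 79).
Check: 25² = 625 ≡ 72 (mod 79). The two roots are 25 and 54.

25, 54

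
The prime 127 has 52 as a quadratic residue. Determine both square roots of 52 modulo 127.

59, 68

Since 127 ≡ 3 (mod 4), a square root of 52 is 52^((127+1)/4) = 52^32 mod 127.
Repeated squaring: 52^2≡37, 52^4≡99, 52^8≡22, 52^16≡103, 52^32≡68 (mod 127).
52^32 = 52^(32) ≡ 68 (mod 127).
Check: 68² = 4624 ≡ 52 (mod 127). The two roots are 59 and 68.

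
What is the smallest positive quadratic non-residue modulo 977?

(2/977) = +1, so 2 is a residue.
(3/977) = −1, so 3 is the smallest positive non-residue mod 977.

3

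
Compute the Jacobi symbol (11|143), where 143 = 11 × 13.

Reciprocity: 11 ≡ 3 and 143 ≡ 3 (mod 4), so (11/143) = −(143/11).
Reduce top mod 11: now compute (0/11).
Top reduces to 0: gcd > 1, so the symbol is 0.

0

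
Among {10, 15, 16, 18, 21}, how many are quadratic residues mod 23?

2

(10/23) = -1 → non-residue.
(15/23) = -1 → non-residue.
(16/23) = +1 → QR.
(18/23) = +1 → QR.
(21/23) = -1 → non-residue.
Total quadratic residues among the 5: 2.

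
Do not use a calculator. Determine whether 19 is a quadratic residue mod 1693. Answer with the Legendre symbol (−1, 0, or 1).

Reciprocity: 19 ≡ 3 and 1693 ≡ 1 (mod 4), so (19/1693) = +(1693/19).
Reduce top mod 19: now compute (2/19).
Pull out 2: since 19 ≡ 3 (mod 8), (2/19) = -1.
Reached (1/19) = 1. Collecting the sign flips along the way, the symbol is -1.

-1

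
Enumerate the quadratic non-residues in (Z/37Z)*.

Square k = 1,…,18 (k and 37−k give the same square):
1²=1, 2²=4, 3²=9, 4²=16, 5²=25, 6²=36, 7²≡12, 8²≡27, 9²≡7, 10²≡26, 11²≡10, 12²≡33, 13²≡21, 14²≡11, 15²≡3, 16²≡34, 17²≡30, 18²≡28 (mod 37).
The residues are {1, 3, 4, 7, 9, 10, 11, 12, 16, 21, 25, 26, 27, 28, 30, 33, 34, 36}; the non-residues are the remaining 18 nonzero classes.

2, 5, 6, 8, 13, 14, 15, 17, 18, 19, 20, 22, 23, 24, 29, 31, 32, 35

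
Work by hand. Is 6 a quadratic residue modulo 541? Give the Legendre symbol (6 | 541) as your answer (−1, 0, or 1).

-1

Pull out 2: since 541 ≡ 5 (mod 8), (2/541) = -1.
Reciprocity: 3 ≡ 3 and 541 ≡ 1 (mod 4), so (3/541) = +(541/3).
Reduce top mod 3: now compute (1/3).
Reached (1/3) = 1. Collecting the sign flips along the way, the symbol is -1.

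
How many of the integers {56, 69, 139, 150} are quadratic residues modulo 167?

(56/167) = +1 → QR.
(69/167) = -1 → non-residue.
(139/167) = -1 → non-residue.
(150/167) = +1 → QR.
Total quadratic residues among the 4: 2.

2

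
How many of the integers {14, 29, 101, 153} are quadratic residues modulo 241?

(14/241) = -1 → non-residue.
(29/241) = +1 → QR.
(101/241) = -1 → non-residue.
(153/241) = -1 → non-residue.
Total quadratic residues among the 4: 1.

1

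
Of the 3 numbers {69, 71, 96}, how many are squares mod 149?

(69/149) = +1 → QR.
(71/149) = -1 → non-residue.
(96/149) = +1 → QR.
Total quadratic residues among the 3: 2.

2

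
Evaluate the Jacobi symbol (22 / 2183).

Pull out 2: since 2183 ≡ 7 (mod 8), (2/2183) = +1.
Reciprocity: 11 ≡ 3 and 2183 ≡ 3 (mod 4), so (11/2183) = −(2183/11).
Reduce top mod 11: now compute (5/11).
Reciprocity: 5 ≡ 1 and 11 ≡ 3 (mod 4), so (5/11) = +(11/5).
Reduce top mod 5: now compute (1/5).
Reached (1/5) = 1. Collecting the sign flips along the way, the symbol is -1.

-1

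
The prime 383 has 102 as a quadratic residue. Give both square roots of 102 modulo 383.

189, 194

Since 383 ≡ 3 (mod 4), a square root of 102 is 102^((383+1)/4) = 102^96 mod 383.
Repeated squaring: 102^2≡63, 102^4≡139, 102^8≡171, 102^16≡133, 102^32≡71, 102^64≡62 (mod 383).
102^96 = 102^(64+32) ≡ 189 (mod 383).
Check: 189² = 35721 ≡ 102 (mod 383). The two roots are 189 and 194.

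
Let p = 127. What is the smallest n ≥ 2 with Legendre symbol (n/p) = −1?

(2/127) = +1, so 2 is a residue.
(3/127) = −1, so 3 is the smallest positive non-residue mod 127.

3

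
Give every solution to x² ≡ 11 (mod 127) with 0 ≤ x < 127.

30, 97

Since 127 ≡ 3 (mod 4), a square root of 11 is 11^((127+1)/4) = 11^32 mod 127.
Repeated squaring: 11^2≡121, 11^4≡36, 11^8≡26, 11^16≡41, 11^32≡30 (mod 127).
11^32 = 11^(32) ≡ 30 (mod 127).
Check: 30² = 900 ≡ 11 (mod 127). The two roots are 30 and 97.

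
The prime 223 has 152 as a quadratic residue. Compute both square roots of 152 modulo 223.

44, 179

Since 223 ≡ 3 (mod 4), a square root of 152 is 152^((223+1)/4) = 152^56 mod 223.
Repeated squaring: 152^2≡135, 152^4≡162, 152^8≡153, 152^16≡217, 152^32≡36 (mod 223).
152^56 = 152^(32+16+8) ≡ 179 (mod 223).
Check: 179² = 32041 ≡ 152 (mod 223). The two roots are 44 and 179.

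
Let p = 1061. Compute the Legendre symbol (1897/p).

1

Euler's criterion: (1897/1061) ≡ 836^530 (mod 1061).
836^2 ≡ 758 (mod 1061)
836^4 ≡ 563 (mod 1061)
836^8 ≡ 791 (mod 1061)
836^16 ≡ 752 (mod 1061)
836^32 ≡ 1052 (mod 1061)
836^64 ≡ 81 (mod 1061)
836^128 ≡ 195 (mod 1061)
836^256 ≡ 890 (mod 1061)
836^512 ≡ 594 (mod 1061)
836^530 = 836^(512+16+2) ≡ 1 (mod 1061).
Result is 1, so (1897/1061) = 1.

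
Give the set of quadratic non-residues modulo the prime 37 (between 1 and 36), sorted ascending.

2,5,6,8,13,14,15,17,18,19,20,22,23,24,29,31,32,35

Square k = 1,…,18 (k and 37−k give the same square):
1²=1, 2²=4, 3²=9, 4²=16, 5²=25, 6²=36, 7²≡12, 8²≡27, 9²≡7, 10²≡26, 11²≡10, 12²≡33, 13²≡21, 14²≡11, 15²≡3, 16²≡34, 17²≡30, 18²≡28 (mod 37).
The residues are {1, 3, 4, 7, 9, 10, 11, 12, 16, 21, 25, 26, 27, 28, 30, 33, 34, 36}; the non-residues are the remaining 18 nonzero classes.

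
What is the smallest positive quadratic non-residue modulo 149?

(2/149) = −1, so 2 is the smallest positive non-residue mod 149.

2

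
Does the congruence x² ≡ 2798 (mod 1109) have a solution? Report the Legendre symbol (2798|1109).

First reduce: 2798 ≡ 580 (mod 1109).
Pull out 2^2: since 1109 ≡ 5 (mod 8), (2/1109) = -1, so (2/1109)^2 = +1.
Reciprocity: 145 ≡ 1 and 1109 ≡ 1 (mod 4), so (145/1109) = +(1109/145).
Reduce top mod 145: now compute (94/145).
Pull out 2: since 145 ≡ 1 (mod 8), (2/145) = +1.
Reciprocity: 47 ≡ 3 and 145 ≡ 1 (mod 4), so (47/145) = +(145/47).
Reduce top mod 47: now compute (4/47).
Pull out 2^2: since 47 ≡ 7 (mod 8), (2/47) = +1, so (2/47)^2 = +1.
Reached (1/47) = 1. Collecting the sign flips along the way, the symbol is +1.

1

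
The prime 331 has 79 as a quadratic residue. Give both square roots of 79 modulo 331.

108, 223

Since 331 ≡ 3 (mod 4), a square root of 79 is 79^((331+1)/4) = 79^83 mod 331.
Repeated squaring: 79^2≡283, 79^4≡318, 79^8≡169, 79^16≡95, 79^32≡88, 79^64≡131 (mod 331).
79^83 = 79^(64+16+2+1) ≡ 223 (mod 331).
Check: 223² = 49729 ≡ 79 (mod 331). The two roots are 108 and 223.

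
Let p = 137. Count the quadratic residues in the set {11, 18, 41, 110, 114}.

(11/137) = +1 → QR.
(18/137) = +1 → QR.
(41/137) = -1 → non-residue.
(110/137) = -1 → non-residue.
(114/137) = -1 → non-residue.
Total quadratic residues among the 5: 2.

2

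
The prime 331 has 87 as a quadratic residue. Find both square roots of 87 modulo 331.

Since 331 ≡ 3 (mod 4), a square root of 87 is 87^((331+1)/4) = 87^83 mod 331.
Repeated squaring: 87^2≡287, 87^4≡281, 87^8≡183, 87^16≡58, 87^32≡54, 87^64≡268 (mod 331).
87^83 = 87^(64+16+2+1) ≡ 114 (mod 331).
Check: 114² = 12996 ≡ 87 (mod 331). The two roots are 114 and 217.

114, 217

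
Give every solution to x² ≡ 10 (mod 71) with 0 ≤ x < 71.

9, 62

Since 71 ≡ 3 (mod 4), a square root of 10 is 10^((71+1)/4) = 10^18 mod 71.
Repeated squaring: 10^2≡29, 10^4≡60, 10^8≡50, 10^16≡15 (mod 71).
10^18 = 10^(16+2) ≡ 9 (mod 71).
Check: 9² = 81 ≡ 10 (mod 71). The two roots are 9 and 62.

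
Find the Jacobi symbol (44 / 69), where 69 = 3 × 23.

Pull out 2^2: since 69 ≡ 5 (mod 8), (2/69) = -1, so (2/69)^2 = +1.
Reciprocity: 11 ≡ 3 and 69 ≡ 1 (mod 4), so (11/69) = +(69/11).
Reduce top mod 11: now compute (3/11).
Reciprocity: 3 ≡ 3 and 11 ≡ 3 (mod 4), so (3/11) = −(11/3).
Reduce top mod 3: now compute (2/3).
Pull out 2: since 3 ≡ 3 (mod 8), (2/3) = -1.
Reached (1/3) = 1. Collecting the sign flips along the way, the symbol is +1.

1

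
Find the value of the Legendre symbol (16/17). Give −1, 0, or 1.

1

Pull out 2^4: since 17 ≡ 1 (mod 8), (2/17) = +1, so (2/17)^4 = +1.
Reached (1/17) = 1. Collecting the sign flips along the way, the symbol is +1.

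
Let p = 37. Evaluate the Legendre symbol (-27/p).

First reduce: -27 ≡ 10 (mod 37).
Pull out 2: since 37 ≡ 5 (mod 8), (2/37) = -1.
Reciprocity: 5 ≡ 1 and 37 ≡ 1 (mod 4), so (5/37) = +(37/5).
Reduce top mod 5: now compute (2/5).
Pull out 2: since 5 ≡ 5 (mod 8), (2/5) = -1.
Reached (1/5) = 1. Collecting the sign flips along the way, the symbol is +1.

1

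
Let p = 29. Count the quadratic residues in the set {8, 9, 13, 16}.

3

(8/29) = -1 → non-residue.
(9/29) = +1 → QR.
(13/29) = +1 → QR.
(16/29) = +1 → QR.
Total quadratic residues among the 4: 3.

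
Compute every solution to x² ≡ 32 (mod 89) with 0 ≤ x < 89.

11, 78

89 ≡ 1 (mod 4), so we find a root by search.
Trying successive values, 11² = 121 ≡ 32 (mod 89). The other root is 89 − 11 = 78.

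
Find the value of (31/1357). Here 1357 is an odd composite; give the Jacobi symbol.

Reciprocity: 31 ≡ 3 and 1357 ≡ 1 (mod 4), so (31/1357) = +(1357/31).
Reduce top mod 31: now compute (24/31).
Pull out 2^3: since 31 ≡ 7 (mod 8), (2/31) = +1, so (2/31)^3 = +1.
Reciprocity: 3 ≡ 3 and 31 ≡ 3 (mod 4), so (3/31) = −(31/3).
Reduce top mod 3: now compute (1/3).
Reached (1/3) = 1. Collecting the sign flips along the way, the symbol is -1.

-1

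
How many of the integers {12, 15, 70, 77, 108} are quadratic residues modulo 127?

2

(12/127) = -1 → non-residue.
(15/127) = +1 → QR.
(70/127) = +1 → QR.
(77/127) = -1 → non-residue.
(108/127) = -1 → non-residue.
Total quadratic residues among the 5: 2.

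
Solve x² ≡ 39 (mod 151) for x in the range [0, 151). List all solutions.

Since 151 ≡ 3 (mod 4), a square root of 39 is 39^((151+1)/4) = 39^38 mod 151.
Repeated squaring: 39^2≡11, 39^4≡121, 39^8≡145, 39^16≡36, 39^32≡88 (mod 151).
39^38 = 39^(32+4+2) ≡ 103 (mod 151).
Check: 103² = 10609 ≡ 39 (mod 151). The two roots are 48 and 103.

48, 103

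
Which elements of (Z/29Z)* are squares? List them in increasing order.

Square k = 1,…,14 (k and 29−k give the same square):
1²=1, 2²=4, 3²=9, 4²=16, 5²=25, 6²≡7, 7²≡20, 8²≡6, 9²≡23, 10²≡13, 11²≡5, 12²≡28, 13²≡24, 14²≡22 (mod 29).
So the quadratic residues mod 29 are {1, 4, 5, 6, 7, 9, 13, 16, 20, 22, 23, 24, 25, 28}.

1,4,5,6,7,9,13,16,20,22,23,24,25,28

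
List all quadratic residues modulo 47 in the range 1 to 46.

1,2,3,4,6,7,8,9,12,14,16,17,18,21,24,25,27,28,32,34,36,37,42

Square k = 1,…,23 (k and 47−k give the same square):
1²=1, 2²=4, 3²=9, 4²=16, 5²=25, 6²=36, 7²≡2, 8²≡17, 9²≡34, 10²≡6, 11²≡27, 12²≡3, 13²≡28, 14²≡8, 15²≡37, 16²≡21, 17²≡7, 18²≡42, 19²≡32, 20²≡24, 21²≡18, 22²≡14, 23²≡12 (mod 47).
So the quadratic residues mod 47 are {1, 2, 3, 4, 6, 7, 8, 9, 12, 14, 16, 17, 18, 21, 24, 25, 27, 28, 32, 34, 36, 37, 42}.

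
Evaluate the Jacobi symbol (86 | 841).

Pull out 2: since 841 ≡ 1 (mod 8), (2/841) = +1.
Reciprocity: 43 ≡ 3 and 841 ≡ 1 (mod 4), so (43/841) = +(841/43).
Reduce top mod 43: now compute (24/43).
Pull out 2^3: since 43 ≡ 3 (mod 8), (2/43) = -1, so (2/43)^3 = -1.
Reciprocity: 3 ≡ 3 and 43 ≡ 3 (mod 4), so (3/43) = −(43/3).
Reduce top mod 3: now compute (1/3).
Reached (1/3) = 1. Collecting the sign flips along the way, the symbol is +1.

1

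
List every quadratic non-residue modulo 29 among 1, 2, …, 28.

Square k = 1,…,14 (k and 29−k give the same square):
1²=1, 2²=4, 3²=9, 4²=16, 5²=25, 6²≡7, 7²≡20, 8²≡6, 9²≡23, 10²≡13, 11²≡5, 12²≡28, 13²≡24, 14²≡22 (mod 29).
The residues are {1, 4, 5, 6, 7, 9, 13, 16, 20, 22, 23, 24, 25, 28}; the non-residues are the remaining 14 nonzero classes.

2 3 8 10 11 12 14 15 17 18 19 21 26 27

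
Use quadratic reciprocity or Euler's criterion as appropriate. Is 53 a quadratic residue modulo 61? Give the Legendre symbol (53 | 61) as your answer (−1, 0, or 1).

-1

Reciprocity: 53 ≡ 1 and 61 ≡ 1 (mod 4), so (53/61) = +(61/53).
Reduce top mod 53: now compute (8/53).
Pull out 2^3: since 53 ≡ 5 (mod 8), (2/53) = -1, so (2/53)^3 = -1.
Reached (1/53) = 1. Collecting the sign flips along the way, the symbol is -1.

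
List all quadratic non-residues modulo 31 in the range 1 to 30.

3 6 11 12 13 15 17 21 22 23 24 26 27 29 30

Square k = 1,…,15 (k and 31−k give the same square):
1²=1, 2²=4, 3²=9, 4²=16, 5²=25, 6²≡5, 7²≡18, 8²≡2, 9²≡19, 10²≡7, 11²≡28, 12²≡20, 13²≡14, 14²≡10, 15²≡8 (mod 31).
The residues are {1, 2, 4, 5, 7, 8, 9, 10, 14, 16, 18, 19, 20, 25, 28}; the non-residues are the remaining 15 nonzero classes.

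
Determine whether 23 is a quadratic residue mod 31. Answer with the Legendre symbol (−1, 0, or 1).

-1

Reciprocity: 23 ≡ 3 and 31 ≡ 3 (mod 4), so (23/31) = −(31/23).
Reduce top mod 23: now compute (8/23).
Pull out 2^3: since 23 ≡ 7 (mod 8), (2/23) = +1, so (2/23)^3 = +1.
Reached (1/23) = 1. Collecting the sign flips along the way, the symbol is -1.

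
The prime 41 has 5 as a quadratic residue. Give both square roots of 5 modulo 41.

13, 28

41 ≡ 1 (mod 4), so we find a root by search.
Trying successive values, 13² = 169 ≡ 5 (mod 41). The other root is 41 − 13 = 28.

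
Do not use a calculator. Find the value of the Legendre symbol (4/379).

Euler's criterion: (4/379) ≡ 4^189 (mod 379).
4^2 ≡ 16 (mod 379)
4^4 ≡ 256 (mod 379)
4^8 ≡ 348 (mod 379)
4^16 ≡ 203 (mod 379)
4^32 ≡ 277 (mod 379)
4^64 ≡ 171 (mod 379)
4^128 ≡ 58 (mod 379)
4^189 = 4^(128+32+16+8+4+1) ≡ 1 (mod 379).
Result is 1, so (4/379) = 1.

1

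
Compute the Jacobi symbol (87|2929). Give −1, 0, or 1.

Reciprocity: 87 ≡ 3 and 2929 ≡ 1 (mod 4), so (87/2929) = +(2929/87).
Reduce top mod 87: now compute (58/87).
Pull out 2: since 87 ≡ 7 (mod 8), (2/87) = +1.
Reciprocity: 29 ≡ 1 and 87 ≡ 3 (mod 4), so (29/87) = +(87/29).
Reduce top mod 29: now compute (0/29).
Top reduces to 0: gcd > 1, so the symbol is 0.

0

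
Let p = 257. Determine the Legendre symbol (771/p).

0

First reduce: 771 ≡ 0 (mod 257).
Top reduces to 0: gcd > 1, so the symbol is 0.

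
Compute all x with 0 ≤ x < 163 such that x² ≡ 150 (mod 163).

Since 163 ≡ 3 (mod 4), a square root of 150 is 150^((163+1)/4) = 150^41 mod 163.
Repeated squaring: 150^2≡6, 150^4≡36, 150^8≡155, 150^16≡64, 150^32≡21 (mod 163).
150^41 = 150^(32+8+1) ≡ 65 (mod 163).
Check: 65² = 4225 ≡ 150 (mod 163). The two roots are 65 and 98.

65, 98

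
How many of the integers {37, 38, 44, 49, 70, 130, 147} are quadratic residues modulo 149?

3

(37/149) = +1 → QR.
(38/149) = -1 → non-residue.
(44/149) = -1 → non-residue.
(49/149) = +1 → QR.
(70/149) = -1 → non-residue.
(130/149) = +1 → QR.
(147/149) = -1 → non-residue.
Total quadratic residues among the 7: 3.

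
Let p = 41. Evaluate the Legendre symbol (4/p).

Pull out 2^2: since 41 ≡ 1 (mod 8), (2/41) = +1, so (2/41)^2 = +1.
Reached (1/41) = 1. Collecting the sign flips along the way, the symbol is +1.

1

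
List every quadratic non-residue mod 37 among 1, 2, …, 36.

Square k = 1,…,18 (k and 37−k give the same square):
1²=1, 2²=4, 3²=9, 4²=16, 5²=25, 6²=36, 7²≡12, 8²≡27, 9²≡7, 10²≡26, 11²≡10, 12²≡33, 13²≡21, 14²≡11, 15²≡3, 16²≡34, 17²≡30, 18²≡28 (mod 37).
The residues are {1, 3, 4, 7, 9, 10, 11, 12, 16, 21, 25, 26, 27, 28, 30, 33, 34, 36}; the non-residues are the remaining 18 nonzero classes.

2,5,6,8,13,14,15,17,18,19,20,22,23,24,29,31,32,35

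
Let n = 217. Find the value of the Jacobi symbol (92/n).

-1

Pull out 2^2: since 217 ≡ 1 (mod 8), (2/217) = +1, so (2/217)^2 = +1.
Reciprocity: 23 ≡ 3 and 217 ≡ 1 (mod 4), so (23/217) = +(217/23).
Reduce top mod 23: now compute (10/23).
Pull out 2: since 23 ≡ 7 (mod 8), (2/23) = +1.
Reciprocity: 5 ≡ 1 and 23 ≡ 3 (mod 4), so (5/23) = +(23/5).
Reduce top mod 5: now compute (3/5).
Reciprocity: 3 ≡ 3 and 5 ≡ 1 (mod 4), so (3/5) = +(5/3).
Reduce top mod 3: now compute (2/3).
Pull out 2: since 3 ≡ 3 (mod 8), (2/3) = -1.
Reached (1/3) = 1. Collecting the sign flips along the way, the symbol is -1.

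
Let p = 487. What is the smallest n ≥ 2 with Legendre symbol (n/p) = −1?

3

(2/487) = +1, so 2 is a residue.
(3/487) = −1, so 3 is the smallest positive non-residue mod 487.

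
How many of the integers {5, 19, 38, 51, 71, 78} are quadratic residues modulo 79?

(5/79) = +1 → QR.
(19/79) = +1 → QR.
(38/79) = +1 → QR.
(51/79) = +1 → QR.
(71/79) = -1 → non-residue.
(78/79) = -1 → non-residue.
Total quadratic residues among the 6: 4.

4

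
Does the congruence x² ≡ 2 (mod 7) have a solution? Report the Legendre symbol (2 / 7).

1

Pull out 2: since 7 ≡ 7 (mod 8), (2/7) = +1.
Reached (1/7) = 1. Collecting the sign flips along the way, the symbol is +1.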